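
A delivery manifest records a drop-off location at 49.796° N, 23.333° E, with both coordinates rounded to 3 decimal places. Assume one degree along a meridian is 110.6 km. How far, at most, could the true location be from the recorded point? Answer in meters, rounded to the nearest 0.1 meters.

Rounding to 3 decimal places leaves each coordinate within ±0.0005° of the true value.
North–south component: 0.0005° × 110600 = 55.3 m.
E–W at 49.796°: 0.0005° × 110600 × cos 49.796° = 0.0005 × 110600 × 0.6455 ≈ 35.6968 m.
Combining orthogonally: (55.3² + 35.6968²)^½ ≈ 65.8206 m.

65.8 meters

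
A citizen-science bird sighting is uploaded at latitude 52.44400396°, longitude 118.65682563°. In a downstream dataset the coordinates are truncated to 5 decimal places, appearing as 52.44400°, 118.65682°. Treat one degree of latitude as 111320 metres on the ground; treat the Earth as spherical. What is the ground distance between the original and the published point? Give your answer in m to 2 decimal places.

0.58 m

The latitude changed by +0.00000396° and the longitude by +0.00000563°.
N–S: 0.00000396° × 111320 m/° = 0.440827 m.
E–W at 52.444°: 0.00000563° × 111320 × cos 52.444° = 0.00000563 × 111320 × 0.6095 ≈ 0.382016 m.
Hypotenuse of the two orthogonal shifts: √(0.440827² + 0.382016²) = 0.583322 m.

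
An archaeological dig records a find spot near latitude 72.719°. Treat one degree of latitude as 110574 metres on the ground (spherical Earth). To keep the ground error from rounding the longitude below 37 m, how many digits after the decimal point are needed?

At 72.719° one degree of longitude covers 110574 × cos 72.719° ≈ 110574 × 0.2971 ≈ 32846.9 m.
Rounding to N decimal places gives at most 0.5 × 10⁻ᴺ degrees of error, i.e. 0.5 × 10⁻ᴺ × 32846.9 m.
Setting 16423.5 × 10⁻ᴺ ≤ 37 gives 10ᴺ ≥ 443.9, i.e. N ≥ 2.65.
At 2 places the error can reach 164 m, but 3 places keeps it to 16.4 m.

3 decimal places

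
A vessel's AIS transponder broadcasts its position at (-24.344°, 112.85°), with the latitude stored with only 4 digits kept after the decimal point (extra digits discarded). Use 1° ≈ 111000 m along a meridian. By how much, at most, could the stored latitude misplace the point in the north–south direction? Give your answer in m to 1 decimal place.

11.1 m

Truncating at 4 decimal places can drop up to a full unit in the last place, so the latitude may be off by as much as 0.0001°.
North–south distance: 0.0001° × 111000 m/° = 11.1 m.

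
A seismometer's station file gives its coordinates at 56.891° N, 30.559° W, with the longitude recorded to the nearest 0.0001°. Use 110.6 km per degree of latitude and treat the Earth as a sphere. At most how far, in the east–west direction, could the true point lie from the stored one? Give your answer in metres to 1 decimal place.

Rounding to 4 decimal places leaves the longitude within ±5e-05° of the true value.
One degree of longitude at 56.891° is 110600 × cos 56.891° ≈ 110600 × 0.5462 = 60413.4 m.
Maximum E–W displacement: 5e-05 × 60413.4 = 3.02067 m.

3.0 metres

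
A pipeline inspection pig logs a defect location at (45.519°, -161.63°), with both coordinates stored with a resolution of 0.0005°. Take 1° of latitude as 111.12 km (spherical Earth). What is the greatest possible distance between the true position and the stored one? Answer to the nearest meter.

34 meters

With a 0.0005° grid the true value lies within half a step, ±0.0005°/2 = ±0.00025°, of the stored one.
Latitude error → 0.00025 × 111120 = 27.78 m along the meridian.
Longitude error → 0.00025 × 111120 × cos 45.519° = 0.00025 × 111120 × 0.7007 ≈ 19.4647 m.
Combining orthogonally: (27.78² + 19.4647²)^½ ≈ 33.9205 m.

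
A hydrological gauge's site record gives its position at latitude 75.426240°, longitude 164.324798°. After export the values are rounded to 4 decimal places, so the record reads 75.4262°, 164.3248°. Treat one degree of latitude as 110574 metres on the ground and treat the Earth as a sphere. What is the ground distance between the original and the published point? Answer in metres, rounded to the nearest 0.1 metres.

Δlat = 75.426240 − 75.4262 = +0.000040°; Δlon = 164.324798 − 164.3248 = -0.000002°.
North–south shift: 0.000040 × 110574 = 4.42296 m.
East–west at this latitude: -0.000002° × 110574 × cos 75.4262° ≈ -0.000002 × 27823.4 = -0.0556468 m.
Hypotenuse of the two orthogonal shifts: √(4.42296² + 0.0556468²) = 4.42331 m.

4.4 metres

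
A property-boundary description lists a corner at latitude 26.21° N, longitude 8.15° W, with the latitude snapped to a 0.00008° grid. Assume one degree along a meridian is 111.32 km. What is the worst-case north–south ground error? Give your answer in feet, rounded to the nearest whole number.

With a 0.00008° grid the true value lies within half a step, ±0.00008°/2 = ±4e-05°, of the stored one.
North–south distance: 4e-05° × 111320 m/° = 4.4528 m.
Converting: 4.4528 m × 3.2808 ft/m ≈ 14.609 ft.

15 feet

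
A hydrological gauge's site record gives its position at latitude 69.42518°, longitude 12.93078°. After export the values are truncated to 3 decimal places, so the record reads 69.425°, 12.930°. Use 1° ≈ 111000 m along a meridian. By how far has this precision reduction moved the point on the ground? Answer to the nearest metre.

36 metres

The latitude changed by +0.00018° and the longitude by +0.00078°.
North–south shift: 0.00018 × 111000 = 19.98 m.
E–W at 69.425°: 0.00078° × 111000 × cos 69.425° = 0.00078 × 111000 × 0.3514 ≈ 30.4271 m.
Hypotenuse of the two orthogonal shifts: √(19.98² + 30.4271²) = 36.4007 m.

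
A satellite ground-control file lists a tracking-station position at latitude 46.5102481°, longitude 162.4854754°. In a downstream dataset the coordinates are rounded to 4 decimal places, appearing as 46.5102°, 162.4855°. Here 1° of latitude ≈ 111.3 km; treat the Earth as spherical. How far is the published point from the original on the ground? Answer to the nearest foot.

Δlat = 46.5102481 − 46.5102 = +0.0000481°; Δlon = 162.4854754 − 162.4855 = -0.0000246°.
N–S: 0.0000481° × 111300 m/° = 5.35353 m.
E–W at 46.5102°: -0.0000246° × 111300 × cos 46.5102° = -0.0000246 × 111300 × 0.6882 ≈ -1.88435 m.
Hypotenuse of the two orthogonal shifts: √(5.35353² + 1.88435²) = 5.67548 m.
In feet: 5.67548 m ÷ 0.3048 ≈ 18.62 ft.

19 feet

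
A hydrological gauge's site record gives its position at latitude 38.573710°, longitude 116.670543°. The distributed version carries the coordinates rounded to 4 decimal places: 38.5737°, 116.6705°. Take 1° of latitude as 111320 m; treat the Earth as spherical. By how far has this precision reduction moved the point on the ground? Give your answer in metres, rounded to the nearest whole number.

Δlat = 38.573710 − 38.5737 = +0.000010°; Δlon = 116.670543 − 116.6705 = +0.000043°.
N–S: 0.000010° × 111320 m/° = 1.1132 m.
East–west at this latitude: 0.000043° × 111320 × cos 38.5737° ≈ 0.000043 × 87030.7 = 3.74232 m.
Distance: √(1.1132² + 3.74232²) ≈ 3.90438 m.

4 metres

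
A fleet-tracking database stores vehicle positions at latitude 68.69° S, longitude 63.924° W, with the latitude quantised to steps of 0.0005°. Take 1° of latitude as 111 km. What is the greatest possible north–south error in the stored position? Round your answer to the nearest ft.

With a 0.0005° grid the true value lies within half a step, ±0.0005°/2 = ±0.00025°, of the stored one.
North–south distance: 0.00025° × 111000 m/° = 27.75 m.
In feet: 27.75 m ÷ 0.3048 ≈ 91.043 ft.

91 ft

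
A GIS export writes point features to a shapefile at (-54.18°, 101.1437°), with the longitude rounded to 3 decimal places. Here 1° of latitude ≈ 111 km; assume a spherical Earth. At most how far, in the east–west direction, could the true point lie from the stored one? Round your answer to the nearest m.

32 m

Rounding to 3 decimal places leaves the longitude within ±0.0005° of the true value.
Parallels shrink by cos φ, so at 54.18° a degree of longitude is 111000 × 0.5852 ≈ 64961.7 m.
So at most 0.0005° × 64961.7 ≈ 32.4809 m east–west.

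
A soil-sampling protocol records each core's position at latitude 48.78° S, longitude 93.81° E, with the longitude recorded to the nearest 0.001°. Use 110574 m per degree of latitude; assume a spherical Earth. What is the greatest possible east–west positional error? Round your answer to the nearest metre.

Rounding to 3 decimal places leaves the longitude within ±0.0005° of the true value.
One degree of longitude at 48.78° is 110574 × cos 48.78° ≈ 110574 × 0.6590 = 72863 m.
East–west error: 0.0005° × 72863 m/° ≈ 36.4315 m.

36 metres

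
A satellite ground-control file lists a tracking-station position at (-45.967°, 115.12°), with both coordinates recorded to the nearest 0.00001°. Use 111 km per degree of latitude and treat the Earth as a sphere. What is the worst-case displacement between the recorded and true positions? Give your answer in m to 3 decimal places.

0.676 m

Rounding to 5 decimal places leaves each coordinate within ±5e-06° of the true value.
Latitude error → 5e-06 × 111000 = 0.555 m along the meridian.
E–W at 45.967°: 5e-06° × 111000 × cos 45.967° = 5e-06 × 111000 × 0.6951 ≈ 0.385765 m.
Combining orthogonally: (0.555² + 0.385765²)^½ ≈ 0.675899 m.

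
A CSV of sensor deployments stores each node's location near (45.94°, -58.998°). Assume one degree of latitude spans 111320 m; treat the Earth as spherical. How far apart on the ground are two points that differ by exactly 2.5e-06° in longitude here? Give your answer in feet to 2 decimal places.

0.63 feet

One degree of longitude here spans 111320 × cos 45.94° = 111320 × 0.6954 ≈ 77413.2 m; 2.5e-06° of that is 0.193533 m.
Converting: 0.193533 m × 3.2808 ft/m ≈ 0.63495 ft.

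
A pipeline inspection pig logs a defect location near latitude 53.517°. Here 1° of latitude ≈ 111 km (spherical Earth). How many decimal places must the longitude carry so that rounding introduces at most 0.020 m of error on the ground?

At 53.517° one degree of longitude covers 111000 × cos 53.517° ≈ 111000 × 0.5946 ≈ 65998.9 m.
With N decimal places the half-ulp bound is 0.5·10⁻ᴺ°, or 0.5·10⁻ᴺ × 65998.9 m on the ground.
Need 0.5 × 65998.9 × 10⁻ᴺ ≤ 0.020 → 10⁻ᴺ ≤ 6.061e-07, so N ≥ 6.22.
N = 6 would give 0.033 m (too coarse); N = 7 gives 0.0033 m ≤ 0.020 m.

7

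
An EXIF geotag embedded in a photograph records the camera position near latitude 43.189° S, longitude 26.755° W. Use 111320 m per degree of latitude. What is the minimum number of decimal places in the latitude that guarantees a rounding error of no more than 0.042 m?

7

One degree of latitude covers 111320 m.
N decimal places → at most half a unit in the last place, 0.5 × 10⁻ᴺ° = 111320/2 × 10⁻ᴺ m.
Setting 55660 × 10⁻ᴺ ≤ 0.042 gives 10ᴺ ≥ 1.325e+06, i.e. N ≥ 6.12.
N = 6 would give 0.0557 m (too coarse); N = 7 gives 0.00557 m ≤ 0.042 m.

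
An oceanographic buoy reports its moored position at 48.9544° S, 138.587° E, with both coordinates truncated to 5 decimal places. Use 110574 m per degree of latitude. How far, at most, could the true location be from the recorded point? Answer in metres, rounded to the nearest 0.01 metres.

1.32 metres

Truncating at 5 decimal places can drop up to a full unit in the last place, so each coordinate may be off by as much as 1e-05°.
N–S: 1e-05° × 110574 m/° = 1.10574 m.
East–west component at 48.9544°: 1e-05° × 110574 × cos 48.9544° ≈ 1e-05 × 72609.5 ≈ 0.726095 m.
Worst case both components are at the extreme and orthogonal: √(1.10574² + 0.726095²) ≈ 1.32283 m.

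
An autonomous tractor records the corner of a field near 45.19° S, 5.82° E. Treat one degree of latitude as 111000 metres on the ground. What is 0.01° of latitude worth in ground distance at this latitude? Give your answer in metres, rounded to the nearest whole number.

Along a meridian 0.01° is 0.01 × 111000 = 1110 m.

1110 metres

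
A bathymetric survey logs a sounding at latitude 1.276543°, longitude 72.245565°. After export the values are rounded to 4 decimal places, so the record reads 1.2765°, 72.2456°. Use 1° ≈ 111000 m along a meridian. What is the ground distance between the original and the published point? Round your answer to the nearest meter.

6 meters

The latitude changed by +0.000043° and the longitude by -0.000035°.
N–S: 0.000043° × 111000 m/° = 4.773 m.
E–W at 1.2765°: -0.000035° × 111000 × cos 1.2765° = -0.000035 × 111000 × 0.9998 ≈ -3.88404 m.
Combined displacement = (4.773² + 3.88404²)^½ ≈ 6.15364 m.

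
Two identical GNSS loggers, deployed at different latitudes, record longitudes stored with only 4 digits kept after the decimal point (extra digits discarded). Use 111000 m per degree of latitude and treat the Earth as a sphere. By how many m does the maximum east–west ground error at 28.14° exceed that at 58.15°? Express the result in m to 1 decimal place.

3.9 m

Truncating at 4 decimal places can drop up to a full unit in the last place, so the longitude may be off by as much as 0.0001°.
Error at 28.14° = 0.0001° × 111000 × cos 28.14° ≈ 11.1 × 0.8818 = 9.788 m.
Error at 58.15° = 0.0001° × 111000 × cos 58.15° ≈ 11.1 × 0.5277 = 5.8574 m.
So the lower-latitude error exceeds the higher by 9.788 − 5.8574 = 3.9305 m.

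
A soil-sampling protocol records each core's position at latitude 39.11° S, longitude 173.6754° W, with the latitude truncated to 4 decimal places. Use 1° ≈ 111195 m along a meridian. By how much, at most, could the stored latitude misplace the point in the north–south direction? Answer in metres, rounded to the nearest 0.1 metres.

Truncating at 4 decimal places can drop up to a full unit in the last place, so the latitude may be off by as much as 0.0001°.
North–south distance: 0.0001° × 111195 m/° = 11.1195 m.

11.1 metres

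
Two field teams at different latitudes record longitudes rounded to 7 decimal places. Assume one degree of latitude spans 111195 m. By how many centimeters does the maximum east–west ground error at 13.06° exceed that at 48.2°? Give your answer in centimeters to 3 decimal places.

Rounding to 7 decimal places leaves the longitude within ±5e-08° of the true value.
At 13.06°: 5e-08° × 111195 × cos 13.06° = 5e-08 × 111195 × 0.9741 ≈ 0.0054159 m.
At 48.2°: 5e-08° × 111195 × cos 48.2° = 5e-08 × 111195 × 0.6665 ≈ 0.0037058 m.
So the lower-latitude error exceeds the higher by 0.0054159 − 0.0037058 = 0.0017102 m.
That is 0.00171019 m = 0.17102 cm.

0.171 centimeters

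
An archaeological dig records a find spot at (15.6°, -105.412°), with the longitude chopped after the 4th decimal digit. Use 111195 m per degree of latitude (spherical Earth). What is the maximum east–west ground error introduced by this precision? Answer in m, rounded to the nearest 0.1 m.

Truncating at 4 decimal places can drop up to a full unit in the last place, so the longitude may be off by as much as 0.0001°.
At latitude 15.6° a degree of longitude spans 111195 m × cos 15.6° = 111195 × 0.9632 ≈ 107099 m.
Maximum E–W displacement: 0.0001 × 107099 = 10.7099 m.

10.7 m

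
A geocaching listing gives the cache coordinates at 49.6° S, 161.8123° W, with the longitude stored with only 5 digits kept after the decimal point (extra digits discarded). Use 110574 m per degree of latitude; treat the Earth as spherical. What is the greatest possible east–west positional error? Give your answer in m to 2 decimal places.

0.72 m

Truncating at 5 decimal places can drop up to a full unit in the last place, so the longitude may be off by as much as 1e-05°.
At latitude 49.6° a degree of longitude spans 110574 m × cos 49.6° = 110574 × 0.6481 ≈ 71665.2 m.
Maximum E–W displacement: 1e-05 × 71665.2 = 0.716652 m.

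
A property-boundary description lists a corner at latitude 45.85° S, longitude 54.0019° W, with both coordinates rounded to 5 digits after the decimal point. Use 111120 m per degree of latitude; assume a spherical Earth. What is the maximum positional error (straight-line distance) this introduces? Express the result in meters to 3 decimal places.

0.677 meters

Rounding to 5 decimal places leaves each coordinate within ±5e-06° of the true value.
North–south component: 5e-06° × 111120 = 0.5556 m.
E–W at 45.85°: 5e-06° × 111120 × cos 45.85° = 5e-06 × 111120 × 0.6965 ≈ 0.386997 m.
Worst case both components are at the extreme and orthogonal: √(0.5556² + 0.386997²) ≈ 0.677095 m.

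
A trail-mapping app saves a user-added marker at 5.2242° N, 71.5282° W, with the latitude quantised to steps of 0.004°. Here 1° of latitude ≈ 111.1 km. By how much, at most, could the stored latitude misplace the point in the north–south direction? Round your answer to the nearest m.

222 m

With a 0.004° grid the true value lies within half a step, ±0.004°/2 = ±0.002°, of the stored one.
So the N–S error is at most 0.002 × 111100 = 222.2 m.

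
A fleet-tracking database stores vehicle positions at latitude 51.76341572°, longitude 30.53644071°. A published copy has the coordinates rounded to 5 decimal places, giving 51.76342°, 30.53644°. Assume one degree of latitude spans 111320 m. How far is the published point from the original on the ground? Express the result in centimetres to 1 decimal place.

47.9 centimetres

The latitude changed by -0.00000428° and the longitude by +0.00000071°.
N–S: -0.00000428° × 111320 m/° = -0.47645 m.
E–W at 51.7634°: 0.00000071° × 111320 × cos 51.7634° = 0.00000071 × 111320 × 0.6189 ≈ 0.0489169 m.
Distance: √(0.47645² + 0.0489169²) ≈ 0.478954 m.
That is 0.478954 m = 47.895 cm.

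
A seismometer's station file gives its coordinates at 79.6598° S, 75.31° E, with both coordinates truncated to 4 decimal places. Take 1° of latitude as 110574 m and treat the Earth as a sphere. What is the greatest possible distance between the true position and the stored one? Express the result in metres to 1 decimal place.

Truncating at 4 decimal places can drop up to a full unit in the last place, so each coordinate may be off by as much as 0.0001°.
North–south component: 0.0001° × 110574 = 11.0574 m.
E–W at 79.6598°: 0.0001° × 110574 × cos 79.6598° = 0.0001 × 110574 × 0.1795 ≈ 1.98472 m.
Worst case both components are at the extreme and orthogonal: √(11.0574² + 1.98472²) ≈ 11.2341 m.

11.2 metres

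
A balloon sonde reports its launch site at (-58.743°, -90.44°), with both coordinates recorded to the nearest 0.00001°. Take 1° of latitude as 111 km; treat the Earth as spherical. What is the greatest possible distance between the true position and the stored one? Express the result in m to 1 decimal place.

0.6 m

Rounding to 5 decimal places leaves each coordinate within ±5e-06° of the true value.
N–S: 5e-06° × 111000 m/° = 0.555 m.
E–W at 58.743°: 5e-06° × 111000 × cos 58.743° = 5e-06 × 111000 × 0.5189 ≈ 0.287977 m.
Worst case both components are at the extreme and orthogonal: √(0.555² + 0.287977²) ≈ 0.625265 m.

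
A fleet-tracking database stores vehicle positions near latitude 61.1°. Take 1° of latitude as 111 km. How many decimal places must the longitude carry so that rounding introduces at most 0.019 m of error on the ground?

At 61.1° one degree of longitude covers 111000 × cos 61.1° ≈ 111000 × 0.4833 ≈ 53644.3 m.
N decimal places → at most half a unit in the last place, 0.5 × 10⁻ᴺ° = 53644.3/2 × 10⁻ᴺ m.
Need 0.5 × 53644.3 × 10⁻ᴺ ≤ 0.019 → 10⁻ᴺ ≤ 7.084e-07, so N ≥ 6.15.
N = 6 would give 0.0268 m (too coarse); N = 7 gives 0.00268 m ≤ 0.019 m.

7 decimal places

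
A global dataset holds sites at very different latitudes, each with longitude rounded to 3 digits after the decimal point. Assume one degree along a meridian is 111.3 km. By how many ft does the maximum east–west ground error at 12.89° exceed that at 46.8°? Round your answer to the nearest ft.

53 ft

Rounding to 3 decimal places leaves the longitude within ±0.0005° of the true value.
Error at 12.89° = 0.0005° × 111300 × cos 12.89° ≈ 55.65 × 0.9748 = 54.248 m.
At 46.8°: 0.0005° × 111300 × cos 46.8° = 0.0005 × 111300 × 0.6845 ≈ 38.095 m.
So the lower-latitude error exceeds the higher by 54.248 − 38.095 = 16.153 m.
In feet: 16.1526 m ÷ 0.3048 ≈ 52.994 ft.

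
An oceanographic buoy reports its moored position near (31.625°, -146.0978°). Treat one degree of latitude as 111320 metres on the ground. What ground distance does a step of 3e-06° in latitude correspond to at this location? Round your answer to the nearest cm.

Along a meridian 3e-06° is 3e-06 × 111320 = 0.33396 m.
That is 0.33396 m = 33.396 cm.

33 cm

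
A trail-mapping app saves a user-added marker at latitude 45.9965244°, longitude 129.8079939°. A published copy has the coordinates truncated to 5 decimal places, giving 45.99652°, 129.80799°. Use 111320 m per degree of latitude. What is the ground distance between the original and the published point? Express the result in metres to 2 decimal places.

The latitude changed by +0.0000044° and the longitude by +0.0000039°.
North–south shift: 0.0000044 × 111320 = 0.489808 m.
East–west at this latitude: 0.0000039° × 111320 × cos 45.9965° ≈ 0.0000039 × 77334.2 = 0.301604 m.
Combined displacement = (0.489808² + 0.301604²)^½ ≈ 0.575219 m.

0.58 metres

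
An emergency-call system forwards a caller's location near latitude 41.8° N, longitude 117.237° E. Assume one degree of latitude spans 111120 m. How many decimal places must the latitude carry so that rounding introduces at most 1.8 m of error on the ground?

One degree of latitude covers 111120 m.
With N decimal places the half-ulp bound is 0.5·10⁻ᴺ°, or 0.5·10⁻ᴺ × 111120 m on the ground.
Need 0.5 × 111120 × 10⁻ᴺ ≤ 1.8 → 10⁻ᴺ ≤ 3.240e-05, so N ≥ 4.49.
At 4 places the error can reach 5.56 m, but 5 places keeps it to 0.556 m.

5 decimal places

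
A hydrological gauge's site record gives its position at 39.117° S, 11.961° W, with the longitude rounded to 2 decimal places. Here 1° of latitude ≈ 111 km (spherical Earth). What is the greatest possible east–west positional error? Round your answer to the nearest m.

Rounding to 2 decimal places leaves the longitude within ±0.005° of the true value.
At latitude 39.117° a degree of longitude spans 111000 m × cos 39.117° = 111000 × 0.7759 ≈ 86120.4 m.
Maximum E–W displacement: 0.005 × 86120.4 = 430.602 m.

431 m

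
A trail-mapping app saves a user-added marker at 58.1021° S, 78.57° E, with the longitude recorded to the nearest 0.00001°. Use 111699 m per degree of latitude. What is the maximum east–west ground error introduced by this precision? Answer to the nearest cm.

30 cm

Rounding to 5 decimal places leaves the longitude within ±5e-06° of the true value.
Parallels shrink by cos φ, so at 58.1021° a degree of longitude is 111699 × 0.5284 ≈ 59022.6 m.
So at most 5e-06° × 59022.6 ≈ 0.295113 m east–west.
That is 0.295113 m = 29.511 cm.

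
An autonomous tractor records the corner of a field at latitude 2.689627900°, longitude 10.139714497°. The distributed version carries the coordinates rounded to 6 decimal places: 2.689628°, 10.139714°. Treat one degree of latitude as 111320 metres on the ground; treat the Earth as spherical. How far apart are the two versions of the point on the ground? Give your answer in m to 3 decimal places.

Δlat = 2.689627900 − 2.689628 = -0.000000100°; Δlon = 10.139714497 − 10.139714 = +0.000000497°.
N–S: -0.000000100° × 111320 m/° = -0.011132 m.
E–W at 2.68963°: 0.000000497° × 111320 × cos 2.68963° = 0.000000497 × 111320 × 0.9989 ≈ 0.0552651 m.
Distance: √(0.011132² + 0.0552651²) ≈ 0.0563751 m.

0.056 m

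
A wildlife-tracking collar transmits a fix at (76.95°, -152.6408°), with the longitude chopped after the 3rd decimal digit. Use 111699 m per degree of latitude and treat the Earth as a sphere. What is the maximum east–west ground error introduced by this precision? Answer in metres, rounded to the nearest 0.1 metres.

25.2 metres

Truncating at 3 decimal places can drop up to a full unit in the last place, so the longitude may be off by as much as 0.001°.
Parallels shrink by cos φ, so at 76.95° a degree of longitude is 111699 × 0.2258 ≈ 25221.8 m.
So at most 0.001° × 25221.8 ≈ 25.2218 m east–west.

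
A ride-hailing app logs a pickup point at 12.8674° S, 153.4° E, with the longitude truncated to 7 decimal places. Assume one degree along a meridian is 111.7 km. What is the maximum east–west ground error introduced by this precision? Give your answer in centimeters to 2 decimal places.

Truncating at 7 decimal places can drop up to a full unit in the last place, so the longitude may be off by as much as 1e-07°.
At latitude 12.8674° a degree of longitude spans 111700 m × cos 12.8674° = 111700 × 0.9749 ≈ 108895 m.
Maximum E–W displacement: 1e-07 × 108895 = 0.0108895 m.
That is 0.0108895 m = 1.0889 cm.

1.09 centimeters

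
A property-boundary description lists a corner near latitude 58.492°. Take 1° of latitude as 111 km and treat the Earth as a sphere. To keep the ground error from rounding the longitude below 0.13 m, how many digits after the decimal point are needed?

At 58.492° one degree of longitude covers 111000 × cos 58.492° ≈ 111000 × 0.5226 ≈ 58010.6 m.
Rounding to N decimal places gives at most 0.5 × 10⁻ᴺ degrees of error, i.e. 0.5 × 10⁻ᴺ × 58010.6 m.
Setting 29005.3 × 10⁻ᴺ ≤ 0.13 gives 10ᴺ ≥ 2.231e+05, i.e. N ≥ 5.35.
So 6 decimal places suffice (0.029 m); 5 would allow up to 0.29 m.

6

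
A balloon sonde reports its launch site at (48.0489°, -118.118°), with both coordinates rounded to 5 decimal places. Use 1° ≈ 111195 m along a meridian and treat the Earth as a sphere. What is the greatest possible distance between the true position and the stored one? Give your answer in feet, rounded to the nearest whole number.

2 feet

Rounding to 5 decimal places leaves each coordinate within ±5e-06° of the true value.
Latitude error → 5e-06 × 111195 = 0.555975 m along the meridian.
E–W at 48.0489°: 5e-06° × 111195 × cos 48.0489° = 5e-06 × 111195 × 0.6685 ≈ 0.371667 m.
Worst case both components are at the extreme and orthogonal: √(0.555975² + 0.371667²) ≈ 0.668764 m.
Converting: 0.668764 m × 3.2808 ft/m ≈ 2.1941 ft.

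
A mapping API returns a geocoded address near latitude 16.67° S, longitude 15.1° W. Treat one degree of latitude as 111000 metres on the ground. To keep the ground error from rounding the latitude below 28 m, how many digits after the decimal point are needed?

One degree of latitude covers 111000 m.
N decimal places → at most half a unit in the last place, 0.5 × 10⁻ᴺ° = 111000/2 × 10⁻ᴺ m.
Setting 55500 × 10⁻ᴺ ≤ 28 gives 10ᴺ ≥ 1982, i.e. N ≥ 3.30.
So 4 decimal places suffice (5.55 m); 3 would allow up to 55.5 m.

4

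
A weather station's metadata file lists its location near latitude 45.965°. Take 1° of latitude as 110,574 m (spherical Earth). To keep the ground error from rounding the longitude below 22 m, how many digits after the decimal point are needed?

4 decimal places

At 45.965° one degree of longitude covers 110574 × cos 45.965° ≈ 110574 × 0.6951 ≈ 76859.7 m.
With N decimal places the half-ulp bound is 0.5·10⁻ᴺ°, or 0.5·10⁻ᴺ × 76859.7 m on the ground.
Setting 38429.9 × 10⁻ᴺ ≤ 22 gives 10ᴺ ≥ 1747, i.e. N ≥ 3.24.
At 3 places the error can reach 38.4 m, but 4 places keeps it to 3.84 m.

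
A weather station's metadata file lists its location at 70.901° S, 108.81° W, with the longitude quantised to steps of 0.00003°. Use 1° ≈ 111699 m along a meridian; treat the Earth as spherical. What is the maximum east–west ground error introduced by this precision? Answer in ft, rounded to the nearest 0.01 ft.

With a 0.00003° grid the true value lies within half a step, ±0.00003°/2 = ±1.5e-05°, of the stored one.
One degree of longitude at 70.901° is 111699 × cos 70.901° ≈ 111699 × 0.3272 = 36548.1 m.
Maximum E–W displacement: 1.5e-05 × 36548.1 = 0.548221 m.
Converting: 0.548221 m × 3.2808 ft/m ≈ 1.7986 ft.

1.80 ft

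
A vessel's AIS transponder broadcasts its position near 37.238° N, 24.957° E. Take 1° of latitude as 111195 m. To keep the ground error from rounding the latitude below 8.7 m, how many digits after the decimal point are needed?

One degree of latitude covers 111195 m.
With N decimal places the half-ulp bound is 0.5·10⁻ᴺ°, or 0.5·10⁻ᴺ × 111195 m on the ground.
Need 0.5 × 111195 × 10⁻ᴺ ≤ 8.7 → 10⁻ᴺ ≤ 1.565e-04, so N ≥ 3.81.
At 3 places the error can reach 55.6 m, but 4 places keeps it to 5.56 m.

4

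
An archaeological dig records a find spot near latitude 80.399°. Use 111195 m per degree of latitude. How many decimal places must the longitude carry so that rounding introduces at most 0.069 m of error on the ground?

At 80.399° one degree of longitude covers 111195 × cos 80.399° ≈ 111195 × 0.1668 ≈ 18545.8 m.
N decimal places → at most half a unit in the last place, 0.5 × 10⁻ᴺ° = 18545.8/2 × 10⁻ᴺ m.
Setting 9272.88 × 10⁻ᴺ ≤ 0.069 gives 10ᴺ ≥ 1.344e+05, i.e. N ≥ 5.13.
At 5 places the error can reach 0.0927 m, but 6 places keeps it to 0.00927 m.

6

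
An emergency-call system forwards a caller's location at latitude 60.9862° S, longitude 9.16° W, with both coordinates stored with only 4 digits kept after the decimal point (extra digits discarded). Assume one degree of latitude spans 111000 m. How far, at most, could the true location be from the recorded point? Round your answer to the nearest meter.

Truncating at 4 decimal places can drop up to a full unit in the last place, so each coordinate may be off by as much as 0.0001°.
Latitude error → 0.0001 × 111000 = 11.1 m along the meridian.
Longitude error → 0.0001 × 111000 × cos 60.9862° = 0.0001 × 111000 × 0.4850 ≈ 5.38372 m.
Combining orthogonally: (11.1² + 5.38372²)^½ ≈ 12.3367 m.

12 meters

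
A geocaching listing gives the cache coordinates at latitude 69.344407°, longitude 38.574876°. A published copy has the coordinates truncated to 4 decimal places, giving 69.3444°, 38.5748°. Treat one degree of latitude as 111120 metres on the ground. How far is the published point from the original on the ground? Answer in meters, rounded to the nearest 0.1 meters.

Δlat = 69.344407 − 69.3444 = +0.000007°; Δlon = 38.574876 − 38.5748 = +0.000076°.
North–south shift: 0.000007 × 111120 = 0.77784 m.
East–west at this latitude: 0.000076° × 111120 × cos 69.3444° ≈ 0.000076 × 39197.6 = 2.97901 m.
Combined displacement = (0.77784² + 2.97901²)^½ ≈ 3.07889 m.

3.1 meters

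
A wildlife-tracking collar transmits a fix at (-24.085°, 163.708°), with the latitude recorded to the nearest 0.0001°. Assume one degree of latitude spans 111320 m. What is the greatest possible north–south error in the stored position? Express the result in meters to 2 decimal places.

Rounding to 4 decimal places leaves the latitude within ±5e-05° of the true value.
So the N–S error is at most 5e-05 × 111320 = 5.566 m.

5.57 meters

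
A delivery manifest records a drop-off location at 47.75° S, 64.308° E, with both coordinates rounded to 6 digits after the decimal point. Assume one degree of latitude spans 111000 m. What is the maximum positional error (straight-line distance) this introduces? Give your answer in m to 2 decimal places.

Rounding to 6 decimal places leaves each coordinate within ±5e-07° of the true value.
N–S: 5e-07° × 111000 m/° = 0.0555 m.
Longitude error → 5e-07 × 111000 × cos 47.75° = 5e-07 × 111000 × 0.6724 ≈ 0.0373164 m.
The two errors are perpendicular, so the maximum displacement is √(0.0555² + 0.0373164²) ≈ 0.0668787 m.

0.07 m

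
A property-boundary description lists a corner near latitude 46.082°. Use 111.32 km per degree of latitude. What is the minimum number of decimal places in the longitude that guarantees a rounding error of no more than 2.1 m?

At 46.082° one degree of longitude covers 111320 × cos 46.082° ≈ 111320 × 0.6936 ≈ 77214.7 m.
With N decimal places the half-ulp bound is 0.5·10⁻ᴺ°, or 0.5·10⁻ᴺ × 77214.7 m on the ground.
Setting 38607.3 × 10⁻ᴺ ≤ 2.1 gives 10ᴺ ≥ 1.838e+04, i.e. N ≥ 4.26.
At 4 places the error can reach 3.86 m, but 5 places keeps it to 0.386 m.

5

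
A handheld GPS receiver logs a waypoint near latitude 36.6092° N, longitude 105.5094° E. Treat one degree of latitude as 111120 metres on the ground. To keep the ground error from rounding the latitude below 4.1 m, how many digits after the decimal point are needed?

5 decimal places

One degree of latitude covers 111120 m.
N decimal places → at most half a unit in the last place, 0.5 × 10⁻ᴺ° = 111120/2 × 10⁻ᴺ m.
Setting 55560 × 10⁻ᴺ ≤ 4.1 gives 10ᴺ ≥ 1.355e+04, i.e. N ≥ 4.13.
N = 4 would give 5.56 m (too coarse); N = 5 gives 0.556 m ≤ 4.1 m.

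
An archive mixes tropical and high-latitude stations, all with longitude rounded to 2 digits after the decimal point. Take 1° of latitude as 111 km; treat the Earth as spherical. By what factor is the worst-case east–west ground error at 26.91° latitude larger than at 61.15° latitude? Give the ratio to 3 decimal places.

Rounding to 2 decimal places leaves the longitude within ±0.005° of the true value.
At 26.91°: 0.005° × 111000 × cos 26.91° = 0.005 × 111000 × 0.8917 ≈ 494.9 m.
At 61.15°: 0.005° × 111000 × cos 61.15° = 0.005 × 111000 × 0.4825 ≈ 267.8 m.
The ratio reduces to cos 26.91° / cos 61.15° = 0.8917/0.4825 ≈ 1.8481.

1.848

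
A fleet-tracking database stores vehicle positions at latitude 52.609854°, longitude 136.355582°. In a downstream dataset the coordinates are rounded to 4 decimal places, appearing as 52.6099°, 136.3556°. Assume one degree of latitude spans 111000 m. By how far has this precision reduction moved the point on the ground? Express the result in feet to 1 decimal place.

17.2 feet

The latitude changed by -0.000046° and the longitude by -0.000018°.
N–S: -0.000046° × 111000 m/° = -5.106 m.
E–W at 52.6099°: -0.000018° × 111000 × cos 52.6099° = -0.000018 × 111000 × 0.6072 ≈ -1.21326 m.
Combined displacement = (5.106² + 1.21326²)^½ ≈ 5.24817 m.
Converting: 5.24817 m × 3.2808 ft/m ≈ 17.218 ft.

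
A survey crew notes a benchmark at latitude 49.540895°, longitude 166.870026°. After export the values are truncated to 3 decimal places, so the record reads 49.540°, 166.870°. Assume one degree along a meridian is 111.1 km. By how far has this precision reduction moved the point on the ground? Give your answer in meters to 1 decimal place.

99.5 meters

The latitude changed by +0.000895° and the longitude by +0.000026°.
N–S: 0.000895° × 111100 m/° = 99.4345 m.
East–west at this latitude: 0.000026° × 111100 × cos 49.54° ≈ 0.000026 × 72094.7 = 1.87446 m.
Distance: √(99.4345² + 1.87446²) ≈ 99.4522 m.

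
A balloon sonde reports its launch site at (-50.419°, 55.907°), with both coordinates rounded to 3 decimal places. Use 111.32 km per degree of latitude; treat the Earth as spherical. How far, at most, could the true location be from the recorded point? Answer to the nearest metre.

66 metres

Rounding to 3 decimal places leaves each coordinate within ±0.0005° of the true value.
N–S: 0.0005° × 111320 m/° = 55.66 m.
Longitude error → 0.0005 × 111320 × cos 50.419° = 0.0005 × 111320 × 0.6372 ≈ 35.4648 m.
The two errors are perpendicular, so the maximum displacement is √(55.66² + 35.4648²) ≈ 65.9984 m.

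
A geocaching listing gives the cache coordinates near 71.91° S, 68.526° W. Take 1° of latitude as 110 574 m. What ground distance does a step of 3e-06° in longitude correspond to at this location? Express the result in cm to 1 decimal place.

10.3 cm

One degree of longitude here spans 110574 × cos 71.91° = 110574 × 0.3105 ≈ 34334.4 m; 3e-06° of that is 0.103003 m.
That is 0.103003 m = 10.3 cm.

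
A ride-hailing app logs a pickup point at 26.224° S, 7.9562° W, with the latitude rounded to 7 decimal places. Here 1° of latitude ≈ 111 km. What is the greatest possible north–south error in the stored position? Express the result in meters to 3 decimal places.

Rounding to 7 decimal places leaves the latitude within ±5e-08° of the true value.
So the N–S error is at most 5e-08 × 111000 = 0.00555 m.

0.006 meters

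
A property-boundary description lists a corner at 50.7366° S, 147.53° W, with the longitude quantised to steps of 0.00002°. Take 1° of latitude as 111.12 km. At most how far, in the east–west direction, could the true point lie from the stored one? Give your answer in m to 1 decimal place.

0.7 m

With a 0.00002° grid the true value lies within half a step, ±0.00002°/2 = ±1e-05°, of the stored one.
Parallels shrink by cos φ, so at 50.7366° a degree of longitude is 111120 × 0.6329 ≈ 70326.3 m.
So at most 1e-05° × 70326.3 ≈ 0.703263 m east–west.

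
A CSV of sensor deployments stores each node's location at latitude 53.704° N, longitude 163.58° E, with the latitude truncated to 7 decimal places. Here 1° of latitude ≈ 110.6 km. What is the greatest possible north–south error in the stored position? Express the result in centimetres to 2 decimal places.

Truncating at 7 decimal places can drop up to a full unit in the last place, so the latitude may be off by as much as 1e-07°.
So the N–S error is at most 1e-07 × 110600 = 0.01106 m.
That is 0.01106 m = 1.106 cm.

1.11 centimetres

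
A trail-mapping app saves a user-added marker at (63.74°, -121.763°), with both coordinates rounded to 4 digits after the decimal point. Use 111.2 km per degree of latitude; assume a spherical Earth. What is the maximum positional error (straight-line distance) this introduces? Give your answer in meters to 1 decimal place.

Rounding to 4 decimal places leaves each coordinate within ±5e-05° of the true value.
N–S: 5e-05° × 111200 m/° = 5.56 m.
East–west component at 63.74°: 5e-05° × 111200 × cos 63.74° ≈ 5e-05 × 49199.9 ≈ 2.46 m.
Combining orthogonally: (5.56² + 2.46²)^½ ≈ 6.0799 m.

6.1 meters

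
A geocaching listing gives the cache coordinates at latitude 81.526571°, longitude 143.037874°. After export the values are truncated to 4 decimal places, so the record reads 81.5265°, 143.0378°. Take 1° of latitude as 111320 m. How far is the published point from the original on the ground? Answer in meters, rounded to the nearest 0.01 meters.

8.00 meters

Δlat = 81.526571 − 81.5265 = +0.000071°; Δlon = 143.037874 − 143.0378 = +0.000074°.
N–S: 0.000071° × 111320 m/° = 7.90372 m.
East–west at this latitude: 0.000074° × 111320 × cos 81.5265° ≈ 0.000074 × 16403.2 = 1.21384 m.
Hypotenuse of the two orthogonal shifts: √(7.90372² + 1.21384²) = 7.99639 m.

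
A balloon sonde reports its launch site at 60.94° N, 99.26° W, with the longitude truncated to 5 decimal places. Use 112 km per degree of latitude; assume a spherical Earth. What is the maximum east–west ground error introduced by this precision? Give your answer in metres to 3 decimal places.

0.544 metres

Truncating at 5 decimal places can drop up to a full unit in the last place, so the longitude may be off by as much as 1e-05°.
One degree of longitude at 60.94° is 112000 × cos 60.94° ≈ 112000 × 0.4857 = 54401.2 m.
East–west error: 1e-05° × 54401.2 m/° ≈ 0.544012 m.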